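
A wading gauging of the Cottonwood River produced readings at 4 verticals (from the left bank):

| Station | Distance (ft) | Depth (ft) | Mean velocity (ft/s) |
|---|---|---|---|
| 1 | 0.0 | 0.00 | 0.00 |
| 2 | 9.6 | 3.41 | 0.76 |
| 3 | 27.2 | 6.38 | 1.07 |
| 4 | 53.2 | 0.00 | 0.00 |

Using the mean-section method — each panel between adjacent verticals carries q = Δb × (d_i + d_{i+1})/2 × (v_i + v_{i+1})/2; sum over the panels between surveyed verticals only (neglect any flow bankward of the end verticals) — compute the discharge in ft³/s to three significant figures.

Panel 1-2: Δb = 9.6 ft, d̄ = (0.00+3.41)/2 = 1.705, v̄ = (0.00+0.76)/2 = 0.38 → q = 9.6×1.705×0.38 = 6.220 ft³/s
Panel 2-3: Δb = 17.6 ft, d̄ = (3.41+6.38)/2 = 4.895, v̄ = (0.76+1.07)/2 = 0.915 → q = 17.6×4.895×0.915 = 78.83 ft³/s
Panel 3-4: Δb = 26 ft, d̄ = (6.38+0.00)/2 = 3.19, v̄ = (1.07+0.00)/2 = 0.535 → q = 26×3.19×0.535 = 44.37 ft³/s
Q = Σ q = 129.4 ft³/s

129 ft³/s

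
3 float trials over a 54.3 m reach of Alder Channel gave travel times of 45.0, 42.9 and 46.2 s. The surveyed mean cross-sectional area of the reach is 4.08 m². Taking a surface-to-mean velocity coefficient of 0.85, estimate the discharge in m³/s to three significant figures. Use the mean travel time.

4.21 m³/s

t̄ = (45.0 + 42.9 + 46.2) / 3 = 44.7 s
v_surface = L / t̄ = 54.3 / 44.7 = 1.215 m/s
v_mean = 0.85 × 1.215 = 1.033 m/s
Q = A × v_mean = 4.08 × 1.033 = 4.213 m³/s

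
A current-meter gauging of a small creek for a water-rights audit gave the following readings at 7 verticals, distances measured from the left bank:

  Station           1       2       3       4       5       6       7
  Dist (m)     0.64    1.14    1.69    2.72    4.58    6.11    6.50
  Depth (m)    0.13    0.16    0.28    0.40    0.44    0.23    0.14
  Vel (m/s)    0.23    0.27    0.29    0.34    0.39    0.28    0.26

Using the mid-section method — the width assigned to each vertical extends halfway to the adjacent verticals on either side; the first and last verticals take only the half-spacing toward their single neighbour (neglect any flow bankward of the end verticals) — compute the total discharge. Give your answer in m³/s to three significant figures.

w_1 = (1.14 − 0.64)/2 = 0.25 m; q_1 = 0.23 × 0.13 × 0.25 = 0.007475 m³/s
w_2 = (1.69 − 0.64)/2 = 0.525 m; q_2 = 0.27 × 0.16 × 0.525 = 0.02268 m³/s
w_3 = (2.72 − 1.14)/2 = 0.79 m; q_3 = 0.29 × 0.28 × 0.79 = 0.06415 m³/s
w_4 = (4.58 − 1.69)/2 = 1.445 m; q_4 = 0.34 × 0.40 × 1.445 = 0.1965 m³/s
w_5 = (6.11 − 2.72)/2 = 1.695 m; q_5 = 0.39 × 0.44 × 1.695 = 0.2909 m³/s
w_6 = (6.50 − 4.58)/2 = 0.96 m; q_6 = 0.28 × 0.23 × 0.96 = 0.06182 m³/s
w_7 = (6.50 − 6.11)/2 = 0.195 m; q_7 = 0.26 × 0.14 × 0.195 = 0.007098 m³/s
Q = Σ qᵢ = 0.6506 m³/s

0.651 m³/s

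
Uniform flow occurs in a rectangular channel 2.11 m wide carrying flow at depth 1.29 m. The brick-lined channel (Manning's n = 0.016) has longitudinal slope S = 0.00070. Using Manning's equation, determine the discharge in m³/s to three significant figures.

A = b·y = 2.11 × 1.29 = 2.722 m²
P = b + 2y = 2.11 + 2×1.29 = 4.690 m
R = A/P = 2.722/4.690 = 0.5804 m
Q = (1/n)·A·R^(2/3)·S^(1/2) = (1/0.016) × 2.722 × 0.5804^(2/3) × 0.00070^(1/2) = 3.132 m³/s

3.13 m³/s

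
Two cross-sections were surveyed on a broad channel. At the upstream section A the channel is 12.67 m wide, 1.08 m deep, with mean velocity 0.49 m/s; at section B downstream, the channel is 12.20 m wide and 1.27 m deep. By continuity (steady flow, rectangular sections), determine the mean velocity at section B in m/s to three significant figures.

0.433 m/s

Q = A₁V₁ = (12.67×1.08) × 0.49 = 6.705 m³/s
A₂ = 12.20 × 1.27 = 15.49 m²
V₂ = Q/A₂ = 6.705/15.49 = 0.4327 m/s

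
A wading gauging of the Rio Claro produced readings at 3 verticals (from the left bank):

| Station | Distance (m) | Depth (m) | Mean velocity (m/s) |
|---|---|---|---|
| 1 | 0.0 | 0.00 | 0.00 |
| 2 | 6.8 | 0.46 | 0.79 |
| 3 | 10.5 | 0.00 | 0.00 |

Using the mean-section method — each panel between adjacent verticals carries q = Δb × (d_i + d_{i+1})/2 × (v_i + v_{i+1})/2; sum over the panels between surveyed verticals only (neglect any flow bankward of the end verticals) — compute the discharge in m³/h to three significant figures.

Panel 1-2: Δb = 6.8 m, d̄ = (0.00+0.46)/2 = 0.23, v̄ = (0.00+0.79)/2 = 0.395 → q = 6.8×0.23×0.395 = 0.6178 m³/s
Panel 2-3: Δb = 3.7 m, d̄ = (0.46+0.00)/2 = 0.23, v̄ = (0.79+0.00)/2 = 0.395 → q = 3.7×0.23×0.395 = 0.3361 m³/s
Q = Σ q = 0.9539 m³/s
= 0.9539 × 3600 = 3434 m³/h

3430 m³/h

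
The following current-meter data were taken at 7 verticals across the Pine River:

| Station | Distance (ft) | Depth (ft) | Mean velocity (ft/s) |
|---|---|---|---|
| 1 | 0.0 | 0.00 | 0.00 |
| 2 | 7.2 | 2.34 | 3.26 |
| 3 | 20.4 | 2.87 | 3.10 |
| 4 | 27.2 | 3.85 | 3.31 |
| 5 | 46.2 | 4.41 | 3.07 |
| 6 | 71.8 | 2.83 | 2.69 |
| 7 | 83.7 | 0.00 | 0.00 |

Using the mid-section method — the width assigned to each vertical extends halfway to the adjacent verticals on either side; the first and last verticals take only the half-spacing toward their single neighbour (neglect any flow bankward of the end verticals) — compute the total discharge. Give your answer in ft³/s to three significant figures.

w_2 = (20.4 − 0.0)/2 = 10.2 ft; q_2 = 3.26 × 2.34 × 10.2 = 77.81 ft³/s
w_3 = (27.2 − 7.2)/2 = 10 ft; q_3 = 3.10 × 2.87 × 10 = 88.97 ft³/s
w_4 = (46.2 − 20.4)/2 = 12.9 ft; q_4 = 3.31 × 3.85 × 12.9 = 164.4 ft³/s
w_5 = (71.8 − 27.2)/2 = 22.3 ft; q_5 = 3.07 × 4.41 × 22.3 = 301.9 ft³/s
w_6 = (83.7 − 46.2)/2 = 18.75 ft; q_6 = 2.69 × 2.83 × 18.75 = 142.7 ft³/s
Stations 1, 7 contribute zero (depth or velocity is 0).
Q = Σ qᵢ = 775.8 ft³/s

776 ft³/s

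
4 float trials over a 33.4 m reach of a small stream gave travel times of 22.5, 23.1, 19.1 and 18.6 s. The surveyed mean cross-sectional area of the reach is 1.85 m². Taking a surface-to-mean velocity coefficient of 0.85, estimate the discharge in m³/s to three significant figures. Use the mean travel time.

2.52 m³/s

t̄ = (22.5 + 23.1 + 19.1 + 18.6) / 4 = 20.825 s
v_surface = L / t̄ = 33.4 / 20.825 = 1.604 m/s
v_mean = 0.85 × 1.604 = 1.363 m/s
Q = A × v_mean = 1.85 × 1.363 = 2.522 m³/s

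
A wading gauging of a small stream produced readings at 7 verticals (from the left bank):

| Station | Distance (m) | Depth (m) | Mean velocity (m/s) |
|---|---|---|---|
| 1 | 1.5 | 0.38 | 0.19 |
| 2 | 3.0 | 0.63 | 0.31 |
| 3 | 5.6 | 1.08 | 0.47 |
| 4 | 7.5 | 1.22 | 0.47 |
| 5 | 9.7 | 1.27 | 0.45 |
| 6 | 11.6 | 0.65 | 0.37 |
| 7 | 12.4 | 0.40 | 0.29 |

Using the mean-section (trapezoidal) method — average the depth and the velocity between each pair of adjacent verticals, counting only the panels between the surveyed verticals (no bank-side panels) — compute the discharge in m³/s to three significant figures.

4.23 m³/s

Panel 1-2: Δb = 1.5 m, d̄ = (0.38+0.63)/2 = 0.505, v̄ = (0.19+0.31)/2 = 0.25 → q = 1.5×0.505×0.25 = 0.1894 m³/s
Panel 2-3: Δb = 2.6 m, d̄ = (0.63+1.08)/2 = 0.855, v̄ = (0.31+0.47)/2 = 0.39 → q = 2.6×0.855×0.39 = 0.8670 m³/s
Panel 3-4: Δb = 1.9 m, d̄ = (1.08+1.22)/2 = 1.15, v̄ = (0.47+0.47)/2 = 0.47 → q = 1.9×1.15×0.47 = 1.027 m³/s
Panel 4-5: Δb = 2.2 m, d̄ = (1.22+1.27)/2 = 1.245, v̄ = (0.47+0.45)/2 = 0.46 → q = 2.2×1.245×0.46 = 1.260 m³/s
Panel 5-6: Δb = 1.9 m, d̄ = (1.27+0.65)/2 = 0.96, v̄ = (0.45+0.37)/2 = 0.41 → q = 1.9×0.96×0.41 = 0.7478 m³/s
Panel 6-7: Δb = 0.8 m, d̄ = (0.65+0.40)/2 = 0.525, v̄ = (0.37+0.29)/2 = 0.33 → q = 0.8×0.525×0.33 = 0.1386 m³/s
Q = Σ q = 4.230 m³/s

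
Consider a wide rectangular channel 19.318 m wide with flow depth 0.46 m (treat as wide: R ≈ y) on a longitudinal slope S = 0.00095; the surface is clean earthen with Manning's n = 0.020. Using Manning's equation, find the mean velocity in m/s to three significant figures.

A = b·y = 19.318 × 0.46 = 8.886 m²
Wide channel: R ≈ y = 0.46 m
Q = (1/n)·A·R^(2/3)·S^(1/2) = (1/0.020) × 8.886 × 0.4600^(2/3) × 0.00095^(1/2) = 8.161 m³/s
V = Q/A = 8.161/8.886 = 0.9183 m/s

0.918 m/s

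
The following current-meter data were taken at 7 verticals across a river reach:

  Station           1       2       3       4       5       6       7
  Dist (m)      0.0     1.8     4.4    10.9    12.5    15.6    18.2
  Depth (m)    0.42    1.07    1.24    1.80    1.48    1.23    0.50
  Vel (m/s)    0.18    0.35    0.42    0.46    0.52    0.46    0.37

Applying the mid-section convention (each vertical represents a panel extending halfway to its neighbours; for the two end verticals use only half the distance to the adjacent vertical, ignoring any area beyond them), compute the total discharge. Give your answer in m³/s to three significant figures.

10.3 m³/s

w_1 = (1.8 − 0.0)/2 = 0.9 m; q_1 = 0.18 × 0.42 × 0.9 = 0.06804 m³/s
w_2 = (4.4 − 0.0)/2 = 2.2 m; q_2 = 0.35 × 1.07 × 2.2 = 0.8239 m³/s
w_3 = (10.9 − 1.8)/2 = 4.55 m; q_3 = 0.42 × 1.24 × 4.55 = 2.370 m³/s
w_4 = (12.5 − 4.4)/2 = 4.05 m; q_4 = 0.46 × 1.80 × 4.05 = 3.353 m³/s
w_5 = (15.6 − 10.9)/2 = 2.35 m; q_5 = 0.52 × 1.48 × 2.35 = 1.809 m³/s
w_6 = (18.2 − 12.5)/2 = 2.85 m; q_6 = 0.46 × 1.23 × 2.85 = 1.613 m³/s
w_7 = (18.2 − 15.6)/2 = 1.3 m; q_7 = 0.37 × 0.50 × 1.3 = 0.2405 m³/s
Q = Σ qᵢ = 10.28 m³/s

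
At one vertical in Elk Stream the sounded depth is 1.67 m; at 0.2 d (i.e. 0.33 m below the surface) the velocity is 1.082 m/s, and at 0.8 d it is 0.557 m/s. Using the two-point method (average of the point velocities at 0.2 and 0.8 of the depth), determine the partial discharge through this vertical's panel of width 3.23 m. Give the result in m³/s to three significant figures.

4.42 m³/s

v̄ = (1.082 + 0.557) / 2 = 0.8195 m/s
q = v̄ × d × w = 0.8195 × 1.67 × 3.23 = 4.420 m³/s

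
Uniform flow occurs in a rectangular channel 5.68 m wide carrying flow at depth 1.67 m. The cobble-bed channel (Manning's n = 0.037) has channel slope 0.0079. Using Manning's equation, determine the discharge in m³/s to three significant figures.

A = b·y = 5.68 × 1.67 = 9.486 m²
P = b + 2y = 5.68 + 2×1.67 = 9.020 m
R = A/P = 9.486/9.020 = 1.052 m
Q = (1/n)·A·R^(2/3)·S^(1/2) = (1/0.037) × 9.486 × 1.052^(2/3) × 0.0079^(1/2) = 23.56 m³/s

23.6 m³/s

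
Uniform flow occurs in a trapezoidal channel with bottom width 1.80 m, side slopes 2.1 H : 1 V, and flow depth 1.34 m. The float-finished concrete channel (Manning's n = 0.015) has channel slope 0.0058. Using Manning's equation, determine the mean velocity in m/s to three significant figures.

A = (b + z·y)·y = (1.80 + 2.1×1.34)×1.34 = 6.183 m²
P = b + 2y√(1+z²) = 1.80 + 2×1.34×√(1+2.1²) = 8.034 m
R = A/P = 6.183/8.034 = 0.7696 m
Q = (1/n)·A·R^(2/3)·S^(1/2) = (1/0.015) × 6.183 × 0.7696^(2/3) × 0.0058^(1/2) = 26.36 m³/s
V = Q/A = 26.36/6.183 = 4.264 m/s

4.26 m/s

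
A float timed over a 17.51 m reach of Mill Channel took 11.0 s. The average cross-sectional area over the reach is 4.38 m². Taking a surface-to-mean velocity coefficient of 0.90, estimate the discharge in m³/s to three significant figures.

6.27 m³/s

v_surface = L / t̄ = 17.51 / 11 = 1.592 m/s
v_mean = 0.90 × 1.592 = 1.433 m/s
Q = A × v_mean = 4.38 × 1.433 = 6.275 m³/s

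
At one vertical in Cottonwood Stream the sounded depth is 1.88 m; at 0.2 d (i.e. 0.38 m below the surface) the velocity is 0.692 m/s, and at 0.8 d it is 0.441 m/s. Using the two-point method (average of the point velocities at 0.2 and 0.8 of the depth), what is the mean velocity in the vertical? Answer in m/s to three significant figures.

0.567 m/s

v̄ = (0.692 + 0.441) / 2 = 0.5665 m/s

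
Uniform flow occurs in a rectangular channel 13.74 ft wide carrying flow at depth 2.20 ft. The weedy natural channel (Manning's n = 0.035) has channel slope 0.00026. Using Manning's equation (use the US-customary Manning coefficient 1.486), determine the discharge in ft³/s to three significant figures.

A = b·y = 13.74 × 2.20 = 30.23 ft²
P = b + 2y = 13.74 + 2×2.20 = 18.14 ft
R = A/P = 30.23/18.14 = 1.666 ft
Q = (1.486/n)·A·R^(2/3)·S^(1/2) = (1.486/0.035) × 30.23 × 1.666^(2/3) × 0.00026^(1/2) = 29.09 ft³/s

29.1 ft³/s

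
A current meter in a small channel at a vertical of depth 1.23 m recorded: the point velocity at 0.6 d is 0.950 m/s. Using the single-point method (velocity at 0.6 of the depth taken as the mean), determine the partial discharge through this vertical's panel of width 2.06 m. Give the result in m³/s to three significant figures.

2.41 m³/s

v̄ = v₀.₆ = 0.950 m/s
q = v̄ × d × w = 0.9500 × 1.23 × 2.06 = 2.407 m³/s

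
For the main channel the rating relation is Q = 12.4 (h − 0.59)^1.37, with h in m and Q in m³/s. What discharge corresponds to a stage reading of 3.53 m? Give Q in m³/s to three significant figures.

Q = 12.4 × (3.53 − 0.59)^1.37 = 12.4 × 2.94^1.37 = 54.33 m³/s

54.3 m³/s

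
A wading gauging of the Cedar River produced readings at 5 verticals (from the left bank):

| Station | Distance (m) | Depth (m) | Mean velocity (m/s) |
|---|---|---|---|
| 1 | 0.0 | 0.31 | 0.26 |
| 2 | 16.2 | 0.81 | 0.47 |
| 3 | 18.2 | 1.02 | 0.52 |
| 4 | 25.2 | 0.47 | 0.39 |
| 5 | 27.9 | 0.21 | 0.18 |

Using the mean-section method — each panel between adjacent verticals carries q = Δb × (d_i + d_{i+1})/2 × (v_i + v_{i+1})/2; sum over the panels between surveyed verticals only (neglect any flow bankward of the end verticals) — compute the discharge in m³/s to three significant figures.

Panel 1-2: Δb = 16.2 m, d̄ = (0.31+0.81)/2 = 0.56, v̄ = (0.26+0.47)/2 = 0.365 → q = 16.2×0.56×0.365 = 3.311 m³/s
Panel 2-3: Δb = 2 m, d̄ = (0.81+1.02)/2 = 0.915, v̄ = (0.47+0.52)/2 = 0.495 → q = 2×0.915×0.495 = 0.9059 m³/s
Panel 3-4: Δb = 7 m, d̄ = (1.02+0.47)/2 = 0.745, v̄ = (0.52+0.39)/2 = 0.455 → q = 7×0.745×0.455 = 2.373 m³/s
Panel 4-5: Δb = 2.7 m, d̄ = (0.47+0.21)/2 = 0.34, v̄ = (0.39+0.18)/2 = 0.285 → q = 2.7×0.34×0.285 = 0.2616 m³/s
Q = Σ q = 6.852 m³/s

6.85 m³/s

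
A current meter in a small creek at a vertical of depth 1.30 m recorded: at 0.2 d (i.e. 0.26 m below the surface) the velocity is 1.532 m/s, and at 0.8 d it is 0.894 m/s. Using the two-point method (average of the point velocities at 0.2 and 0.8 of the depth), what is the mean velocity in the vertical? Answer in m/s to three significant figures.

1.21 m/s

v̄ = (1.532 + 0.894) / 2 = 1.213 m/s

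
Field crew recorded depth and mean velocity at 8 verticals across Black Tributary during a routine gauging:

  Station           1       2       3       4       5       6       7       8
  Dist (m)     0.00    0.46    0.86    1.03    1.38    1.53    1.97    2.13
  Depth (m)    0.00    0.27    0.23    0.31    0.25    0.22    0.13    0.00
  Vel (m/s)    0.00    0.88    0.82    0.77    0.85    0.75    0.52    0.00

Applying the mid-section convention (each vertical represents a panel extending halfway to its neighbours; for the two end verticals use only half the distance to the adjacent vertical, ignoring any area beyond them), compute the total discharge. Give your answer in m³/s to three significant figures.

0.340 m³/s

w_2 = (0.86 − 0.00)/2 = 0.43 m; q_2 = 0.88 × 0.27 × 0.43 = 0.1022 m³/s
w_3 = (1.03 − 0.46)/2 = 0.285 m; q_3 = 0.82 × 0.23 × 0.285 = 0.05375 m³/s
w_4 = (1.38 − 0.86)/2 = 0.26 m; q_4 = 0.77 × 0.31 × 0.26 = 0.06206 m³/s
w_5 = (1.53 − 1.03)/2 = 0.25 m; q_5 = 0.85 × 0.25 × 0.25 = 0.05313 m³/s
w_6 = (1.97 − 1.38)/2 = 0.295 m; q_6 = 0.75 × 0.22 × 0.295 = 0.04868 m³/s
w_7 = (2.13 − 1.53)/2 = 0.3 m; q_7 = 0.52 × 0.13 × 0.3 = 0.02028 m³/s
Stations 1, 8 contribute zero (depth or velocity is 0).
Q = Σ qᵢ = 0.3401 m³/s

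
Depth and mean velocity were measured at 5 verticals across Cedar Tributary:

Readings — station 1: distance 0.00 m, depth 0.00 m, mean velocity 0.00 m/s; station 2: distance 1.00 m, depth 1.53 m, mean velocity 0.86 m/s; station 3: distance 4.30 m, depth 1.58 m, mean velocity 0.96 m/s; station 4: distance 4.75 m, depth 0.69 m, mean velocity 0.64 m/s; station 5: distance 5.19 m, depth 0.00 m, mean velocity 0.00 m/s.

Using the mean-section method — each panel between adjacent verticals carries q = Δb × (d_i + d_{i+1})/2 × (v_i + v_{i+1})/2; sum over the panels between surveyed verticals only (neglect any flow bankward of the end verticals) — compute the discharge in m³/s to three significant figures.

Panel 1-2: Δb = 1 m, d̄ = (0.00+1.53)/2 = 0.765, v̄ = (0.00+0.86)/2 = 0.43 → q = 1×0.765×0.43 = 0.3290 m³/s
Panel 2-3: Δb = 3.3 m, d̄ = (1.53+1.58)/2 = 1.555, v̄ = (0.86+0.96)/2 = 0.91 → q = 3.3×1.555×0.91 = 4.670 m³/s
Panel 3-4: Δb = 0.45 m, d̄ = (1.58+0.69)/2 = 1.135, v̄ = (0.96+0.64)/2 = 0.8 → q = 0.45×1.135×0.8 = 0.4086 m³/s
Panel 4-5: Δb = 0.44 m, d̄ = (0.69+0.00)/2 = 0.345, v̄ = (0.64+0.00)/2 = 0.32 → q = 0.44×0.345×0.32 = 0.04858 m³/s
Q = Σ q = 5.456 m³/s

5.46 m³/s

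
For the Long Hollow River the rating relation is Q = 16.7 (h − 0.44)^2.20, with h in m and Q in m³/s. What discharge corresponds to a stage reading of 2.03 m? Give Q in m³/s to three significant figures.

Q = 16.7 × (2.03 − 0.44)^2.20 = 16.7 × 1.59^2.20 = 46.32 m³/s

46.3 m³/s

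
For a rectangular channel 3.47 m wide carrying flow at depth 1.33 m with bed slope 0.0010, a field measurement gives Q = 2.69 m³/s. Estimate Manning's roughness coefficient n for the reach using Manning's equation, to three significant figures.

A = b·y = 3.47 × 1.33 = 4.615 m²
P = b + 2y = 3.47 + 2×1.33 = 6.130 m
R = A/P = 4.615/6.130 = 0.7529 m
n = (1/Q)·A·R^(2/3)·S^(1/2) = (1/2.69) × 4.615 × 0.8276 × 0.03162 = 0.04490

0.0449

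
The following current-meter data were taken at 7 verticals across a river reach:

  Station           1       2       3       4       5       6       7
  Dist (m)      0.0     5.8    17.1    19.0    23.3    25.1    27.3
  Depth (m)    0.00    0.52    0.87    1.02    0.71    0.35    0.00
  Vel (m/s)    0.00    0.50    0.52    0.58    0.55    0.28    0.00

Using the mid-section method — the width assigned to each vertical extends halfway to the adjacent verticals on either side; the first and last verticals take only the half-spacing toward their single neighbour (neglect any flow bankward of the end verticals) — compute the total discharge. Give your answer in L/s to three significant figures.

w_2 = (17.1 − 0.0)/2 = 8.55 m; q_2 = 0.50 × 0.52 × 8.55 = 2.223 m³/s
w_3 = (19.0 − 5.8)/2 = 6.6 m; q_3 = 0.52 × 0.87 × 6.6 = 2.986 m³/s
w_4 = (23.3 − 17.1)/2 = 3.1 m; q_4 = 0.58 × 1.02 × 3.1 = 1.834 m³/s
w_5 = (25.1 − 19.0)/2 = 3.05 m; q_5 = 0.55 × 0.71 × 3.05 = 1.191 m³/s
w_6 = (27.3 − 23.3)/2 = 2 m; q_6 = 0.28 × 0.35 × 2 = 0.1960 m³/s
Stations 1, 7 contribute zero (depth or velocity is 0).
Q = Σ qᵢ = 8.430 m³/s
= 8.430 × 1000 = 8430 L/s

8430 L/s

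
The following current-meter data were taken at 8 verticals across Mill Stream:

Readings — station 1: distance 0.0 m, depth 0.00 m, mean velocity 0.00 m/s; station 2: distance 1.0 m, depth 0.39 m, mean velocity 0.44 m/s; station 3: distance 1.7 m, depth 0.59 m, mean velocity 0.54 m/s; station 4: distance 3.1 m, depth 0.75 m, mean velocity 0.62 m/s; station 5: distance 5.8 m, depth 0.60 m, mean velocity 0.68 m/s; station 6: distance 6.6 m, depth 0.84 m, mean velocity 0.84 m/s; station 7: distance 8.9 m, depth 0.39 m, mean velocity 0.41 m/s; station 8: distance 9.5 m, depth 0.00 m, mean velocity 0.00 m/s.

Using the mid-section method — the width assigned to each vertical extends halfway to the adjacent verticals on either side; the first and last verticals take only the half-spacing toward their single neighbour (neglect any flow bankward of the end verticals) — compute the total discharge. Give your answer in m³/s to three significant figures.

w_2 = (1.7 − 0.0)/2 = 0.85 m; q_2 = 0.44 × 0.39 × 0.85 = 0.1459 m³/s
w_3 = (3.1 − 1.0)/2 = 1.05 m; q_3 = 0.54 × 0.59 × 1.05 = 0.3345 m³/s
w_4 = (5.8 − 1.7)/2 = 2.05 m; q_4 = 0.62 × 0.75 × 2.05 = 0.9533 m³/s
w_5 = (6.6 − 3.1)/2 = 1.75 m; q_5 = 0.68 × 0.60 × 1.75 = 0.7140 m³/s
w_6 = (8.9 − 5.8)/2 = 1.55 m; q_6 = 0.84 × 0.84 × 1.55 = 1.094 m³/s
w_7 = (9.5 − 6.6)/2 = 1.45 m; q_7 = 0.41 × 0.39 × 1.45 = 0.2319 m³/s
Stations 1, 8 contribute zero (depth or velocity is 0).
Q = Σ qᵢ = 3.473 m³/s

3.47 m³/s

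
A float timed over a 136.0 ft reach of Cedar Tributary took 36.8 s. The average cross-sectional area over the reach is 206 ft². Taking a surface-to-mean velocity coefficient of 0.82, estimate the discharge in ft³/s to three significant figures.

v_surface = L / t̄ = 136.0 / 36.8 = 3.696 ft/s
v_mean = 0.82 × 3.696 = 3.030 ft/s
Q = A × v_mean = 206 × 3.030 = 624.3 ft³/s

624 ft³/s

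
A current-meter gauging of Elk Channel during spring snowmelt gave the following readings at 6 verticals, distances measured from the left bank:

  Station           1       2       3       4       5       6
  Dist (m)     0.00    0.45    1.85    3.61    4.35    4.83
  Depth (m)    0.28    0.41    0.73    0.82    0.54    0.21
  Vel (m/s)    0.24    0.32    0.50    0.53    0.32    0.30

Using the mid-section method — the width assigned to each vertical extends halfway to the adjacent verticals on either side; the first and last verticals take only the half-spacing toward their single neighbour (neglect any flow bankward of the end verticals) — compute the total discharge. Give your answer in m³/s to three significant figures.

1.38 m³/s

w_1 = (0.45 − 0.00)/2 = 0.225 m; q_1 = 0.24 × 0.28 × 0.225 = 0.01512 m³/s
w_2 = (1.85 − 0.00)/2 = 0.925 m; q_2 = 0.32 × 0.41 × 0.925 = 0.1214 m³/s
w_3 = (3.61 − 0.45)/2 = 1.58 m; q_3 = 0.50 × 0.73 × 1.58 = 0.5767 m³/s
w_4 = (4.35 − 1.85)/2 = 1.25 m; q_4 = 0.53 × 0.82 × 1.25 = 0.5433 m³/s
w_5 = (4.83 − 3.61)/2 = 0.61 m; q_5 = 0.32 × 0.54 × 0.61 = 0.1054 m³/s
w_6 = (4.83 − 4.35)/2 = 0.24 m; q_6 = 0.30 × 0.21 × 0.24 = 0.01512 m³/s
Q = Σ qᵢ = 1.377 m³/s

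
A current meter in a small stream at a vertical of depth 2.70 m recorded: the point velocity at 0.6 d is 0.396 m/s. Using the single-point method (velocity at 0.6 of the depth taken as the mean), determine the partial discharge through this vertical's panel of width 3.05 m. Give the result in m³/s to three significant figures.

3.26 m³/s

v̄ = v₀.₆ = 0.396 m/s
q = v̄ × d × w = 0.3960 × 2.70 × 3.05 = 3.261 m³/s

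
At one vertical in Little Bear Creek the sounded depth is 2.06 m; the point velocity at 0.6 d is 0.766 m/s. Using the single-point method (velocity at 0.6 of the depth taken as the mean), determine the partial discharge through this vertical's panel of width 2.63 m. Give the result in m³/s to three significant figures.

v̄ = v₀.₆ = 0.766 m/s
q = v̄ × d × w = 0.7660 × 2.06 × 2.63 = 4.150 m³/s

4.15 m³/s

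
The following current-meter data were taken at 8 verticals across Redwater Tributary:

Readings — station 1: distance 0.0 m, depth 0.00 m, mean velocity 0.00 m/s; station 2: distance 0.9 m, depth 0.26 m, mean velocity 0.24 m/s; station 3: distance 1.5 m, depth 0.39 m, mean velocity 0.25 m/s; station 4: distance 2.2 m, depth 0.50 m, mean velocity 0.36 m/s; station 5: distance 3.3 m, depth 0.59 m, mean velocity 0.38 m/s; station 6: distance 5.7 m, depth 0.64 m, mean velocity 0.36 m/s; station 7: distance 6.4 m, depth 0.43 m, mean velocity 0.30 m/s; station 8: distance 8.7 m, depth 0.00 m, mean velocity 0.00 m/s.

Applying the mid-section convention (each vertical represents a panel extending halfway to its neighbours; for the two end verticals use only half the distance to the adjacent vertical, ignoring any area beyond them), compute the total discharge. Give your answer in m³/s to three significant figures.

w_2 = (1.5 − 0.0)/2 = 0.75 m; q_2 = 0.24 × 0.26 × 0.75 = 0.04680 m³/s
w_3 = (2.2 − 0.9)/2 = 0.65 m; q_3 = 0.25 × 0.39 × 0.65 = 0.06338 m³/s
w_4 = (3.3 − 1.5)/2 = 0.9 m; q_4 = 0.36 × 0.50 × 0.9 = 0.1620 m³/s
w_5 = (5.7 − 2.2)/2 = 1.75 m; q_5 = 0.38 × 0.59 × 1.75 = 0.3924 m³/s
w_6 = (6.4 − 3.3)/2 = 1.55 m; q_6 = 0.36 × 0.64 × 1.55 = 0.3571 m³/s
w_7 = (8.7 − 5.7)/2 = 1.5 m; q_7 = 0.30 × 0.43 × 1.5 = 0.1935 m³/s
Stations 1, 8 contribute zero (depth or velocity is 0).
Q = Σ qᵢ = 1.215 m³/s

1.22 m³/s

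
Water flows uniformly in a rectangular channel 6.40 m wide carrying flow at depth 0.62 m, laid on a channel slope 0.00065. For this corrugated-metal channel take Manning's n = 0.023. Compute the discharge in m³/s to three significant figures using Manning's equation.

A = b·y = 6.40 × 0.62 = 3.968 m²
P = b + 2y = 6.40 + 2×0.62 = 7.640 m
R = A/P = 3.968/7.640 = 0.5194 m
Q = (1/n)·A·R^(2/3)·S^(1/2) = (1/0.023) × 3.968 × 0.5194^(2/3) × 0.00065^(1/2) = 2.842 m³/s

2.84 m³/s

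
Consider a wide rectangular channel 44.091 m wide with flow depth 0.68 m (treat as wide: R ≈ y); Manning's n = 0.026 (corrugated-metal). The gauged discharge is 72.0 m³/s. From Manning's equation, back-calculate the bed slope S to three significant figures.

0.00652

A = b·y = 44.091 × 0.68 = 29.98 m²
Wide channel: R ≈ y = 0.68 m
S = (Q·n / (1·A·R^(2/3)))² = (72.0×0.026 / (1×29.98×0.7733))² = 0.006520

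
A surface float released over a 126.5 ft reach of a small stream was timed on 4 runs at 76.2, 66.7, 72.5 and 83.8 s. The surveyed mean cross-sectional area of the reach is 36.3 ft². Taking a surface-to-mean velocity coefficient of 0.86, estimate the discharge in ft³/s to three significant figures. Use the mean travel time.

52.8 ft³/s

t̄ = (76.2 + 66.7 + 72.5 + 83.8) / 4 = 74.8 s
v_surface = L / t̄ = 126.5 / 74.8 = 1.691 ft/s
v_mean = 0.86 × 1.691 = 1.454 ft/s
Q = A × v_mean = 36.3 × 1.454 = 52.80 ft³/s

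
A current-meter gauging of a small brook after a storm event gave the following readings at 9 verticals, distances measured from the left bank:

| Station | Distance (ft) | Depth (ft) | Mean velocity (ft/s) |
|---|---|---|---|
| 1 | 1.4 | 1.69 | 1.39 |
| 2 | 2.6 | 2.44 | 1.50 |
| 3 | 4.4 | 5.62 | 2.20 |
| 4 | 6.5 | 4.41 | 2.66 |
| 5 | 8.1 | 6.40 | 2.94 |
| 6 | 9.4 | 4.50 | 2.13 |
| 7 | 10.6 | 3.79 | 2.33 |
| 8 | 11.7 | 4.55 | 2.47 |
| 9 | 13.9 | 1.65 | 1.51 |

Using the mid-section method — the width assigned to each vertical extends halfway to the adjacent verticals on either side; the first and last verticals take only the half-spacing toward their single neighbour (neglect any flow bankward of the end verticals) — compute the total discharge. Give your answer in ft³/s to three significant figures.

w_1 = (2.6 − 1.4)/2 = 0.6 ft; q_1 = 1.39 × 1.69 × 0.6 = 1.409 ft³/s
w_2 = (4.4 − 1.4)/2 = 1.5 ft; q_2 = 1.50 × 2.44 × 1.5 = 5.490 ft³/s
w_3 = (6.5 − 2.6)/2 = 1.95 ft; q_3 = 2.20 × 5.62 × 1.95 = 24.11 ft³/s
w_4 = (8.1 − 4.4)/2 = 1.85 ft; q_4 = 2.66 × 4.41 × 1.85 = 21.70 ft³/s
w_5 = (9.4 − 6.5)/2 = 1.45 ft; q_5 = 2.94 × 6.40 × 1.45 = 27.28 ft³/s
w_6 = (10.6 − 8.1)/2 = 1.25 ft; q_6 = 2.13 × 4.50 × 1.25 = 11.98 ft³/s
w_7 = (11.7 − 9.4)/2 = 1.15 ft; q_7 = 2.33 × 3.79 × 1.15 = 10.16 ft³/s
w_8 = (13.9 − 10.6)/2 = 1.65 ft; q_8 = 2.47 × 4.55 × 1.65 = 18.54 ft³/s
w_9 = (13.9 − 11.7)/2 = 1.1 ft; q_9 = 1.51 × 1.65 × 1.1 = 2.741 ft³/s
Q = Σ qᵢ = 123.4 ft³/s

123 ft³/s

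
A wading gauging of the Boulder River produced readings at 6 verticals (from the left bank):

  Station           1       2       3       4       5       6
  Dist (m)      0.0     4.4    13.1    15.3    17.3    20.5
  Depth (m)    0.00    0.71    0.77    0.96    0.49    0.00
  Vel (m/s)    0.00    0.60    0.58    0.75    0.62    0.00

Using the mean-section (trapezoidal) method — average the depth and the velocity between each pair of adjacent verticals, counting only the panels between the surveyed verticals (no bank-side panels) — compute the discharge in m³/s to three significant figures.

6.77 m³/s

Panel 1-2: Δb = 4.4 m, d̄ = (0.00+0.71)/2 = 0.355, v̄ = (0.00+0.60)/2 = 0.3 → q = 4.4×0.355×0.3 = 0.4686 m³/s
Panel 2-3: Δb = 8.7 m, d̄ = (0.71+0.77)/2 = 0.74, v̄ = (0.60+0.58)/2 = 0.59 → q = 8.7×0.74×0.59 = 3.798 m³/s
Panel 3-4: Δb = 2.2 m, d̄ = (0.77+0.96)/2 = 0.865, v̄ = (0.58+0.75)/2 = 0.665 → q = 2.2×0.865×0.665 = 1.265 m³/s
Panel 4-5: Δb = 2 m, d̄ = (0.96+0.49)/2 = 0.725, v̄ = (0.75+0.62)/2 = 0.685 → q = 2×0.725×0.685 = 0.9933 m³/s
Panel 5-6: Δb = 3.2 m, d̄ = (0.49+0.00)/2 = 0.245, v̄ = (0.62+0.00)/2 = 0.31 → q = 3.2×0.245×0.31 = 0.2430 m³/s
Q = Σ q = 6.769 m³/s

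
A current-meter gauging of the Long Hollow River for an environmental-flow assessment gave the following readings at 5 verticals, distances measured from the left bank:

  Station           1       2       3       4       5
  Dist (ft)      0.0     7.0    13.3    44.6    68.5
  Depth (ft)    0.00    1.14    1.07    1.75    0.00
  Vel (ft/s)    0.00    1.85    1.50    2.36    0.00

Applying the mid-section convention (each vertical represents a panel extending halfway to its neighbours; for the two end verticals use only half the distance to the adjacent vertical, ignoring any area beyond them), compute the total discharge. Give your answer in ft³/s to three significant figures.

158 ft³/s

w_2 = (13.3 − 0.0)/2 = 6.65 ft; q_2 = 1.85 × 1.14 × 6.65 = 14.02 ft³/s
w_3 = (44.6 − 7.0)/2 = 18.8 ft; q_3 = 1.50 × 1.07 × 18.8 = 30.17 ft³/s
w_4 = (68.5 − 13.3)/2 = 27.6 ft; q_4 = 2.36 × 1.75 × 27.6 = 114.0 ft³/s
Stations 1, 5 contribute zero (depth or velocity is 0).
Q = Σ qᵢ = 158.2 ft³/s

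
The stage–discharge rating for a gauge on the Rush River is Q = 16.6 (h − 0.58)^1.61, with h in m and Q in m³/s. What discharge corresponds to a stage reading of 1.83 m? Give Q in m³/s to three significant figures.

23.8 m³/s

Q = 16.6 × (1.83 − 0.58)^1.61 = 16.6 × 1.25^1.61 = 23.78 m³/s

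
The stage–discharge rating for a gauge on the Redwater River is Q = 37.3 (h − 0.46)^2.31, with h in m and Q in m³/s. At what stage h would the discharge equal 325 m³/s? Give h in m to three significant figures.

3.01 m

h − h₀ = (Q/C)^(1/b) = (325/37.3)^(1/2.31) = 2.553 m
h = 0.46 + 2.553 = 3.013 m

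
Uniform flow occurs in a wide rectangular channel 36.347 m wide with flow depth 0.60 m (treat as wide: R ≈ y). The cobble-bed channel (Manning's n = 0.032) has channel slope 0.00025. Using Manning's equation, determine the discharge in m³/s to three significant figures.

A = b·y = 36.347 × 0.60 = 21.81 m²
Wide channel: R ≈ y = 0.60 m
Q = (1/n)·A·R^(2/3)·S^(1/2) = (1/0.032) × 21.81 × 0.6000^(2/3) × 0.00025^(1/2) = 7.666 m³/s

7.67 m³/s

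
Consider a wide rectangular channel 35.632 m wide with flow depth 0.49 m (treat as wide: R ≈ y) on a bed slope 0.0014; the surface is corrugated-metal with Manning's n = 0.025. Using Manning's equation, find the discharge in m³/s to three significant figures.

16.2 m³/s

A = b·y = 35.632 × 0.49 = 17.46 m²
Wide channel: R ≈ y = 0.49 m
Q = (1/n)·A·R^(2/3)·S^(1/2) = (1/0.025) × 17.46 × 0.4900^(2/3) × 0.0014^(1/2) = 16.24 m³/s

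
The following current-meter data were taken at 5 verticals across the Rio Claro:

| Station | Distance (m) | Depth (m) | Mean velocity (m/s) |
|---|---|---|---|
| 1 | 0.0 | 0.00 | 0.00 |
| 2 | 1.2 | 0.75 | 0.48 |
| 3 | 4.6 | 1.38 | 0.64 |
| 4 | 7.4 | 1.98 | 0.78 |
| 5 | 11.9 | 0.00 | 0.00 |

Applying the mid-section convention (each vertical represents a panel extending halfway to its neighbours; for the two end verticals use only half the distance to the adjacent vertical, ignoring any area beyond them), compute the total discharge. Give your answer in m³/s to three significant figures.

w_2 = (4.6 − 0.0)/2 = 2.3 m; q_2 = 0.48 × 0.75 × 2.3 = 0.8280 m³/s
w_3 = (7.4 − 1.2)/2 = 3.1 m; q_3 = 0.64 × 1.38 × 3.1 = 2.738 m³/s
w_4 = (11.9 − 4.6)/2 = 3.65 m; q_4 = 0.78 × 1.98 × 3.65 = 5.637 m³/s
Stations 1, 5 contribute zero (depth or velocity is 0).
Q = Σ qᵢ = 9.203 m³/s

9.20 m³/s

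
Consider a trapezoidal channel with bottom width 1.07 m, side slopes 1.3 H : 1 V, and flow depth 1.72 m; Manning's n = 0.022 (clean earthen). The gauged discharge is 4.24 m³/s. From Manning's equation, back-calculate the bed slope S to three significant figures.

0.000336

A = (b + z·y)·y = (1.07 + 1.3×1.72)×1.72 = 5.686 m²
P = b + 2y√(1+z²) = 1.07 + 2×1.72×√(1+1.3²) = 6.712 m
R = A/P = 5.686/6.712 = 0.8472 m
S = (Q·n / (1·A·R^(2/3)))² = (4.24×0.022 / (1×5.686×0.8953))² = 0.0003357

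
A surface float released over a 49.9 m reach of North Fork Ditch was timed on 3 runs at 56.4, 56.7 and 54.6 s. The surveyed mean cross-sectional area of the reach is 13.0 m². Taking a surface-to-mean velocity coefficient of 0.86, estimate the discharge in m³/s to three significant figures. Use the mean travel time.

t̄ = (56.4 + 56.7 + 54.6) / 3 = 55.9 s
v_surface = L / t̄ = 49.9 / 55.9 = 0.8927 m/s
v_mean = 0.86 × 0.8927 = 0.7677 m/s
Q = A × v_mean = 13.0 × 0.7677 = 9.980 m³/s

9.98 m³/s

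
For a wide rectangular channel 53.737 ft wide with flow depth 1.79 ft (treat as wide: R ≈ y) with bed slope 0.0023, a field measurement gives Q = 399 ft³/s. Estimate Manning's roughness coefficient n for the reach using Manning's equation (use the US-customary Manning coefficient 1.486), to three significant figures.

A = b·y = 53.737 × 1.79 = 96.19 ft²
Wide channel: R ≈ y = 1.79 ft
n = (1.486/Q)·A·R^(2/3)·S^(1/2) = (1.486/399) × 96.19 × 1.474 × 0.04796 = 0.02533

0.0253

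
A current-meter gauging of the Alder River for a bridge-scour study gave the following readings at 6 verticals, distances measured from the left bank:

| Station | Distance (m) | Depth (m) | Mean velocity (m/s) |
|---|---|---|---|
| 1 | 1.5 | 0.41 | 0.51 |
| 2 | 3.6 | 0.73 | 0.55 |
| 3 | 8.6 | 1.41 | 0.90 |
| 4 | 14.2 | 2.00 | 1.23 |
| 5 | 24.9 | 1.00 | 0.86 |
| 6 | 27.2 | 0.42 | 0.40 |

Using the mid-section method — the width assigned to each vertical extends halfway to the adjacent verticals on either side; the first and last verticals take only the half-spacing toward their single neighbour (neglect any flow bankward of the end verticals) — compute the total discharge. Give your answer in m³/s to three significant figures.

34.2 m³/s

w_1 = (3.6 − 1.5)/2 = 1.05 m; q_1 = 0.51 × 0.41 × 1.05 = 0.2196 m³/s
w_2 = (8.6 − 1.5)/2 = 3.55 m; q_2 = 0.55 × 0.73 × 3.55 = 1.425 m³/s
w_3 = (14.2 − 3.6)/2 = 5.3 m; q_3 = 0.90 × 1.41 × 5.3 = 6.726 m³/s
w_4 = (24.9 − 8.6)/2 = 8.15 m; q_4 = 1.23 × 2.00 × 8.15 = 20.05 m³/s
w_5 = (27.2 − 14.2)/2 = 6.5 m; q_5 = 0.86 × 1.00 × 6.5 = 5.590 m³/s
w_6 = (27.2 − 24.9)/2 = 1.15 m; q_6 = 0.40 × 0.42 × 1.15 = 0.1932 m³/s
Q = Σ qᵢ = 34.20 m³/s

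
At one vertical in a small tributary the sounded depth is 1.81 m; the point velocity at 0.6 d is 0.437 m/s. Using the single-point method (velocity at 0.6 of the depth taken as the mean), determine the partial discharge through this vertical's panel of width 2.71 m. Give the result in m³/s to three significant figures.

v̄ = v₀.₆ = 0.437 m/s
q = v̄ × d × w = 0.4370 × 1.81 × 2.71 = 2.144 m³/s

2.14 m³/s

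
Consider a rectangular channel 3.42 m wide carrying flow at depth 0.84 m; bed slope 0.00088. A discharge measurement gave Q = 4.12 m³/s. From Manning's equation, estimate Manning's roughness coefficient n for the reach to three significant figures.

A = b·y = 3.42 × 0.84 = 2.873 m²
P = b + 2y = 3.42 + 2×0.84 = 5.100 m
R = A/P = 2.873/5.100 = 0.5633 m
n = (1/Q)·A·R^(2/3)·S^(1/2) = (1/4.12) × 2.873 × 0.6821 × 0.02966 = 0.01411

0.0141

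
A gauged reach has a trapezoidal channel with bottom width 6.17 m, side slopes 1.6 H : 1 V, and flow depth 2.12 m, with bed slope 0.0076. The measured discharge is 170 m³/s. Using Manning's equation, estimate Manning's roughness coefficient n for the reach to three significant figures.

A = (b + z·y)·y = (6.17 + 1.6×2.12)×2.12 = 20.27 m²
P = b + 2y√(1+z²) = 6.17 + 2×2.12×√(1+1.6²) = 14.17 m
R = A/P = 20.27/14.17 = 1.431 m
n = (1/Q)·A·R^(2/3)·S^(1/2) = (1/170) × 20.27 × 1.270 × 0.08718 = 0.01320

0.0132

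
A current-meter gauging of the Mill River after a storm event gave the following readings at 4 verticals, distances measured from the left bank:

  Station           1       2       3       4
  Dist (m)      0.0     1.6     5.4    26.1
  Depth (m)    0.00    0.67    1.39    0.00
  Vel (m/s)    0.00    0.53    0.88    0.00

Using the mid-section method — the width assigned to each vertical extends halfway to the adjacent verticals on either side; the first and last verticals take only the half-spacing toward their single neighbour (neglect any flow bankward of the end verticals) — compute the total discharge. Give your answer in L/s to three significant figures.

w_2 = (5.4 − 0.0)/2 = 2.7 m; q_2 = 0.53 × 0.67 × 2.7 = 0.9588 m³/s
w_3 = (26.1 − 1.6)/2 = 12.25 m; q_3 = 0.88 × 1.39 × 12.25 = 14.98 m³/s
Stations 1, 4 contribute zero (depth or velocity is 0).
Q = Σ qᵢ = 15.94 m³/s
= 15.94 × 1000 = 15940 L/s

15900 L/s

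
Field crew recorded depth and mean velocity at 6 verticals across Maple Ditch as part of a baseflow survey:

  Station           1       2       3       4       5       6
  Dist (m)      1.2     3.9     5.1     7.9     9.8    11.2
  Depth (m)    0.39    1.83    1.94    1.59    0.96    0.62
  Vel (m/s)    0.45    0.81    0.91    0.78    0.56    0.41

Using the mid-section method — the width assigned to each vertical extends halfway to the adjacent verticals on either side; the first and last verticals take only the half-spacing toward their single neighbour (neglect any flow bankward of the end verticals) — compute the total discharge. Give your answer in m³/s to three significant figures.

10.6 m³/s

w_1 = (3.9 − 1.2)/2 = 1.35 m; q_1 = 0.45 × 0.39 × 1.35 = 0.2369 m³/s
w_2 = (5.1 − 1.2)/2 = 1.95 m; q_2 = 0.81 × 1.83 × 1.95 = 2.890 m³/s
w_3 = (7.9 − 3.9)/2 = 2 m; q_3 = 0.91 × 1.94 × 2 = 3.531 m³/s
w_4 = (9.8 − 5.1)/2 = 2.35 m; q_4 = 0.78 × 1.59 × 2.35 = 2.914 m³/s
w_5 = (11.2 − 7.9)/2 = 1.65 m; q_5 = 0.56 × 0.96 × 1.65 = 0.8870 m³/s
w_6 = (11.2 − 9.8)/2 = 0.7 m; q_6 = 0.41 × 0.62 × 0.7 = 0.1779 m³/s
Q = Σ qᵢ = 10.64 m³/s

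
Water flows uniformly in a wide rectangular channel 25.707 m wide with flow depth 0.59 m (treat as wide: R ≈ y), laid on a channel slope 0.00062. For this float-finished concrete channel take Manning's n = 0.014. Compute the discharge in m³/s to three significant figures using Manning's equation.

19.0 m³/s

A = b·y = 25.707 × 0.59 = 15.17 m²
Wide channel: R ≈ y = 0.59 m
Q = (1/n)·A·R^(2/3)·S^(1/2) = (1/0.014) × 15.17 × 0.5900^(2/3) × 0.00062^(1/2) = 18.98 m³/s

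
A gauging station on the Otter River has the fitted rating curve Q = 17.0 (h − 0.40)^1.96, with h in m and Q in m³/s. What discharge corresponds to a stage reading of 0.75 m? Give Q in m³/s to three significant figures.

Q = 17.0 × (0.75 − 0.40)^1.96 = 17.0 × 0.35^1.96 = 2.172 m³/s

2.17 m³/s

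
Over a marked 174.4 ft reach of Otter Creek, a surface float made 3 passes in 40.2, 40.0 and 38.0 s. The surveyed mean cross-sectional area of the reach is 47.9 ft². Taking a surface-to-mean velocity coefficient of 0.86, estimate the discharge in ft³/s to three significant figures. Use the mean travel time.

182 ft³/s

t̄ = (40.2 + 40.0 + 38.0) / 3 = 39.4 s
v_surface = L / t̄ = 174.4 / 39.4 = 4.426 ft/s
v_mean = 0.86 × 4.426 = 3.807 ft/s
Q = A × v_mean = 47.9 × 3.807 = 182.3 ft³/s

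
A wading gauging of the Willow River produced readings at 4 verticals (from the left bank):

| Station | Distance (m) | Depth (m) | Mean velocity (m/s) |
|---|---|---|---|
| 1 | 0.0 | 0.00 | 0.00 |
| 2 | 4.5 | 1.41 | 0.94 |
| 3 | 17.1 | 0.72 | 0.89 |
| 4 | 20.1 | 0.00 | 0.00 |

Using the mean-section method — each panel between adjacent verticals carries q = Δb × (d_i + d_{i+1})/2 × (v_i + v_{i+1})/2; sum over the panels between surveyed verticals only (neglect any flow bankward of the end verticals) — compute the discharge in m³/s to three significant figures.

14.3 m³/s

Panel 1-2: Δb = 4.5 m, d̄ = (0.00+1.41)/2 = 0.705, v̄ = (0.00+0.94)/2 = 0.47 → q = 4.5×0.705×0.47 = 1.491 m³/s
Panel 2-3: Δb = 12.6 m, d̄ = (1.41+0.72)/2 = 1.065, v̄ = (0.94+0.89)/2 = 0.915 → q = 12.6×1.065×0.915 = 12.28 m³/s
Panel 3-4: Δb = 3 m, d̄ = (0.72+0.00)/2 = 0.36, v̄ = (0.89+0.00)/2 = 0.445 → q = 3×0.36×0.445 = 0.4806 m³/s
Q = Σ q = 14.25 m³/s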